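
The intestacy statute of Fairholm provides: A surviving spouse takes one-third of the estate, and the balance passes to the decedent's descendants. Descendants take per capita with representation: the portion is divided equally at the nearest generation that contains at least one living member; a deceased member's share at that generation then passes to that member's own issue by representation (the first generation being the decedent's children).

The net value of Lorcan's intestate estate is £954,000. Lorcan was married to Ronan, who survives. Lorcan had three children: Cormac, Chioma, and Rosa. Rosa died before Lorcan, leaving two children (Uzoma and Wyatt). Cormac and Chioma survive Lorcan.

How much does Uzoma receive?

Uzoma receives £106,000.

Ronan takes one-third of £954,000 = £318,000. The remaining £636,000 passes to the descendants.
The descendants' portion (£636,000) is divided into 3 shares of £212,000: Cormac and Chioma each take £212,000; Rosa's £212,000 share passes to Rosa's issue.
Rosa's share (£212,000) is divided into 2 shares of £106,000: Uzoma and Wyatt each take £106,000.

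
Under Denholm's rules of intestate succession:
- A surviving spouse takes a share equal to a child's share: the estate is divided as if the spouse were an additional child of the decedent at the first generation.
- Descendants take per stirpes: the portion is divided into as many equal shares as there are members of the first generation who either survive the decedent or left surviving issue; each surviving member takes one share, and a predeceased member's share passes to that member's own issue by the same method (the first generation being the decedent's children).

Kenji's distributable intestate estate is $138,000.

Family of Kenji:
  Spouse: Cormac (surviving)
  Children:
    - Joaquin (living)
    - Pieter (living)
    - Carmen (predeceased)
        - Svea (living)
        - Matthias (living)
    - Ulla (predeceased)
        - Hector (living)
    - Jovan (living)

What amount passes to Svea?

Svea receives $11,500.

The spouse counts as an additional share at the children's level, so there are 6 primary shares of $23,000. Cormac takes one such share ($23,000).
The children's combined portion ($115,000) is divided into 5 shares of $23,000: Joaquin, Pieter, and Jovan each take $23,000; Carmen's $23,000 share passes to Carmen's issue; Ulla's $23,000 share passes to Ulla's issue.
Carmen's share ($23,000) is divided into 2 shares of $11,500: Svea and Matthias each take $11,500.
Ulla's share ($23,000) passes entirely to Hector.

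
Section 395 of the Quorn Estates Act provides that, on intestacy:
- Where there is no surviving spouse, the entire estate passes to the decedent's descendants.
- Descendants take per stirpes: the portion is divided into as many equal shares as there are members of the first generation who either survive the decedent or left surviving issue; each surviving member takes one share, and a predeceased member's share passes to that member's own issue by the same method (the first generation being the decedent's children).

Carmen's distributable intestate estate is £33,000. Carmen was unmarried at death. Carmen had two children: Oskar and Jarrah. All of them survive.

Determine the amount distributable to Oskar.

Oskar receives £16,500.

The entire £33,000 passes to the descendants.
That amount (£33,000) is divided into 2 shares of £16,500: Oskar and Jarrah each take £16,500.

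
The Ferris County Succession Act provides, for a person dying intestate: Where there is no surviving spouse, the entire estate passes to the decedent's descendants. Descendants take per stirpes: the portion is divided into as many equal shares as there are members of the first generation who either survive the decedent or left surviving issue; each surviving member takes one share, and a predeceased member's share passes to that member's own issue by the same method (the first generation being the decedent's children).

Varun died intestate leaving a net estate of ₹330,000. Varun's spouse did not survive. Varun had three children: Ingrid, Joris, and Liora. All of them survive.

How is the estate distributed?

Ingrid: ₹110,000; Joris: ₹110,000; Liora: ₹110,000

The entire ₹330,000 passes to the descendants.
That amount (₹330,000) is divided into 3 shares of ₹110,000: Ingrid, Joris, and Liora each take ₹110,000.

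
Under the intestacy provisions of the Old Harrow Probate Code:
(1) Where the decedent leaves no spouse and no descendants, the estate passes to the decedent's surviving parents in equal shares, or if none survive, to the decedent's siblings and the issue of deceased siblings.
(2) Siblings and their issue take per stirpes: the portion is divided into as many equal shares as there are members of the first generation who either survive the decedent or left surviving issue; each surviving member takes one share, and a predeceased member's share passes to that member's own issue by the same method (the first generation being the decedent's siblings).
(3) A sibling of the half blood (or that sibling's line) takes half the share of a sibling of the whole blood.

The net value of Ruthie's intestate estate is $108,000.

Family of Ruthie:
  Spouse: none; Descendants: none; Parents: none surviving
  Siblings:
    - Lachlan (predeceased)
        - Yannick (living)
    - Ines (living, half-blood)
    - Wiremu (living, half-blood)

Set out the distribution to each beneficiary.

The entire $108,000 passes to the siblings and their issue.
Counting each half-blood sibling's line as half a unit, there are 2 units in $108,000, so one unit is $54,000. Whole-blood lines (Lachlan) take $54,000 each; half-blood lines (Ines and Wiremu) take $27,000 each.
Lachlan's share ($54,000) passes entirely to Yannick.

Yannick: $54,000; Ines: $27,000; Wiremu: $27,000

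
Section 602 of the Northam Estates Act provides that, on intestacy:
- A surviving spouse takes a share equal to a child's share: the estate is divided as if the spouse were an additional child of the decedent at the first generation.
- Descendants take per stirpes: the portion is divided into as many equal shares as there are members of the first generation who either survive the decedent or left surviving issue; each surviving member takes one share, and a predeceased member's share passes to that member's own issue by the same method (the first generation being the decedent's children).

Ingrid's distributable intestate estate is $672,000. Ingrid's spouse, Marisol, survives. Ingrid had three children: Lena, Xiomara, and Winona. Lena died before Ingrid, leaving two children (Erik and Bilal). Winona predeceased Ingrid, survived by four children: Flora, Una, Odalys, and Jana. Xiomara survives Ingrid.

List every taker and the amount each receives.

The spouse counts as an additional share at the children's level, so there are 4 primary shares of $168,000. Marisol takes one such share ($168,000).
The children's combined portion ($504,000) is divided into 3 shares of $168,000: Xiomara takes $168,000; Lena's $168,000 share passes to Lena's issue; Winona's $168,000 share passes to Winona's issue.
Lena's share ($168,000) is divided into 2 shares of $84,000: Erik and Bilal each take $84,000.
Winona's share ($168,000) is divided into 4 shares of $42,000: Flora, Una, Odalys, and Jana each take $42,000.

Marisol: $168,000; Erik: $84,000; Bilal: $84,000; Xiomara: $168,000; Flora: $42,000; Una: $42,000; Odalys: $42,000; Jana: $42,000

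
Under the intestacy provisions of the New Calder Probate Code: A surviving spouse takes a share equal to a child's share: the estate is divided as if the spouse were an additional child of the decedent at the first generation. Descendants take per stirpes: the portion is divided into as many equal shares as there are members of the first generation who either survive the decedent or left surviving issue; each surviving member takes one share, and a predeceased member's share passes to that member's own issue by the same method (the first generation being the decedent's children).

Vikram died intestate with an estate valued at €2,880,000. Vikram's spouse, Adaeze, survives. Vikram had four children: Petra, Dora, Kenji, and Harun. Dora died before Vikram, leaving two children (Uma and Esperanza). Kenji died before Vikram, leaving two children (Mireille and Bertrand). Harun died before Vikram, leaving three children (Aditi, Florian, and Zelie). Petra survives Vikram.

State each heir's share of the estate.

Adaeze: €576,000; Petra: €576,000; Uma: €288,000; Esperanza: €288,000; Mireille: €288,000; Bertrand: €288,000; Aditi: €192,000; Florian: €192,000; Zelie: €192,000

The spouse counts as an additional share at the children's level, so there are 5 primary shares of €576,000. Adaeze takes one such share (€576,000).
The children's combined portion (€2,304,000) is divided into 4 shares of €576,000: Petra takes €576,000; Dora's €576,000 share passes to Dora's issue; Kenji's €576,000 share passes to Kenji's issue; Harun's €576,000 share passes to Harun's issue.
Dora's share (€576,000) is divided into 2 shares of €288,000: Uma and Esperanza each take €288,000.
Kenji's share (€576,000) is divided into 2 shares of €288,000: Mireille and Bertrand each take €288,000.
Harun's share (€576,000) is divided into 3 shares of €192,000: Aditi, Florian, and Zelie each take €192,000.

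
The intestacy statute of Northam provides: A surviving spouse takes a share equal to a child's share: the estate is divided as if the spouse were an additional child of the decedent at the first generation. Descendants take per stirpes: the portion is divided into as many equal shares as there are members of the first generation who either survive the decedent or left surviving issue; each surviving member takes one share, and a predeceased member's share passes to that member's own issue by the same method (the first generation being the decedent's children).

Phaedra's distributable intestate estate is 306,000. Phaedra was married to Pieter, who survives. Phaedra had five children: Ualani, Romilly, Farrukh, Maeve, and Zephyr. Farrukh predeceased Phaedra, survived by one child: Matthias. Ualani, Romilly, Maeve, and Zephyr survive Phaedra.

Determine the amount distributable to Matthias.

The spouse counts as an additional share at the children's level, so there are 6 primary shares of 51,000. Pieter takes one such share (51,000).
The children's combined portion (255,000) is divided into 5 shares of 51,000: Ualani, Romilly, Maeve, and Zephyr each take 51,000; Farrukh's 51,000 share passes to Farrukh's issue.
Farrukh's share (51,000) passes entirely to Matthias.

Matthias receives 51,000.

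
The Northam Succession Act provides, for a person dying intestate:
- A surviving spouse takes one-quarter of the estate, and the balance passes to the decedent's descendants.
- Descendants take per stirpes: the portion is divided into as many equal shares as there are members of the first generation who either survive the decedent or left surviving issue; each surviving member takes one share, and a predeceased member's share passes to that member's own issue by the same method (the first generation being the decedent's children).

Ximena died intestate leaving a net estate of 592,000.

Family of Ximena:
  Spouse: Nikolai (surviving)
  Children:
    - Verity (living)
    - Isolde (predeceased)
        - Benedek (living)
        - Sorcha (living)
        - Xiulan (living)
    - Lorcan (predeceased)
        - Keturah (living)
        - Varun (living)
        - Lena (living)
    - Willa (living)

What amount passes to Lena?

Nikolai takes one-quarter of 592,000 = 148,000. The remaining 444,000 passes to the descendants.
The descendants' portion (444,000) is divided into 4 shares of 111,000: Verity and Willa each take 111,000; Isolde's 111,000 share passes to Isolde's issue; Lorcan's 111,000 share passes to Lorcan's issue.
Isolde's share (111,000) is divided into 3 shares of 37,000: Benedek, Sorcha, and Xiulan each take 37,000.
Lorcan's share (111,000) is divided into 3 shares of 37,000: Keturah, Varun, and Lena each take 37,000.

Lena receives 37,000.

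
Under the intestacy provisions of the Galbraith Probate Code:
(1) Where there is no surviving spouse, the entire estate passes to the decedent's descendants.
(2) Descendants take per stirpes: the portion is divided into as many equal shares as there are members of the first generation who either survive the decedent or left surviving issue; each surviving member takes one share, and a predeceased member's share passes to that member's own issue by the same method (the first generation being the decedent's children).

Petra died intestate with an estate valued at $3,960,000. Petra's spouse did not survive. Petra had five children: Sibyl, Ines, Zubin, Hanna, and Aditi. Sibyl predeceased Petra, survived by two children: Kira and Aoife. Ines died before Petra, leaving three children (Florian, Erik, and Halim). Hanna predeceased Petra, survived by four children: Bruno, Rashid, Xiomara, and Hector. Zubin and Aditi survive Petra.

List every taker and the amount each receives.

The entire $3,960,000 passes to the descendants.
That amount ($3,960,000) is divided into 5 shares of $792,000: Zubin and Aditi each take $792,000; Sibyl's $792,000 share passes to Sibyl's issue; Ines's $792,000 share passes to Ines's issue; Hanna's $792,000 share passes to Hanna's issue.
Sibyl's share ($792,000) is divided into 2 shares of $396,000: Kira and Aoife each take $396,000.
Ines's share ($792,000) is divided into 3 shares of $264,000: Florian, Erik, and Halim each take $264,000.
Hanna's share ($792,000) is divided into 4 shares of $198,000: Bruno, Rashid, Xiomara, and Hector each take $198,000.

Kira: $396,000; Aoife: $396,000; Florian: $264,000; Erik: $264,000; Halim: $264,000; Zubin: $792,000; Bruno: $198,000; Rashid: $198,000; Xiomara: $198,000; Hector: $198,000; Aditi: $792,000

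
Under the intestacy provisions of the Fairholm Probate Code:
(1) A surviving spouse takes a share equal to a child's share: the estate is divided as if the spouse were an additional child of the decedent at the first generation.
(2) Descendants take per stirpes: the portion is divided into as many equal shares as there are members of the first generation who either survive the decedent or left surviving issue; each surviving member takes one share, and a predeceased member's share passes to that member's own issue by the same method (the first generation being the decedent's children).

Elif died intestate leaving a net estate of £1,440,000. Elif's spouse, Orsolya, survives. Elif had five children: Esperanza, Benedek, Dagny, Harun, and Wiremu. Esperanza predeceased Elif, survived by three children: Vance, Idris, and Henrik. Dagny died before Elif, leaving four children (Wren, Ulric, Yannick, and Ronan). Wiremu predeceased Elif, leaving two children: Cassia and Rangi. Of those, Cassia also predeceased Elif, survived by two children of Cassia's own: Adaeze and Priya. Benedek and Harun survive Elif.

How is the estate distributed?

Orsolya: £240,000; Vance: £80,000; Idris: £80,000; Henrik: £80,000; Benedek: £240,000; Wren: £60,000; Ulric: £60,000; Yannick: £60,000; Ronan: £60,000; Harun: £240,000; Adaeze: £60,000; Priya: £60,000; Rangi: £120,000

The spouse counts as an additional share at the children's level, so there are 6 primary shares of £240,000. Orsolya takes one such share (£240,000).
The children's combined portion (£1,200,000) is divided into 5 shares of £240,000: Benedek and Harun each take £240,000; Esperanza's £240,000 share passes to Esperanza's issue; Dagny's £240,000 share passes to Dagny's issue; Wiremu's £240,000 share passes to Wiremu's issue.
Esperanza's share (£240,000) is divided into 3 shares of £80,000: Vance, Idris, and Henrik each take £80,000.
Dagny's share (£240,000) is divided into 4 shares of £60,000: Wren, Ulric, Yannick, and Ronan each take £60,000.
Wiremu's share (£240,000) is divided into 2 shares of £120,000: Rangi takes £120,000; Cassia's £120,000 share passes to Cassia's issue.
Cassia's share (£120,000) is divided into 2 shares of £60,000: Adaeze and Priya each take £60,000.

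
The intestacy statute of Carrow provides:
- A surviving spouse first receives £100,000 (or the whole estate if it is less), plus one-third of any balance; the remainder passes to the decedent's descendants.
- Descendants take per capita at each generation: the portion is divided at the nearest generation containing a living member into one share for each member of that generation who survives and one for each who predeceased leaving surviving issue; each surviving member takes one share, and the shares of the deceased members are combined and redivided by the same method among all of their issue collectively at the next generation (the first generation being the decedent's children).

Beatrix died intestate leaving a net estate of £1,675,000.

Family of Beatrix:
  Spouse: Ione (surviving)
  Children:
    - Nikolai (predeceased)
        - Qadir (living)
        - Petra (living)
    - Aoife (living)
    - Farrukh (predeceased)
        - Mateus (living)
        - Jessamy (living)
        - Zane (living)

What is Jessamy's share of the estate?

Ione first takes £100,000, leaving a balance of £1,575,000. Ione then takes one-third of the balance (£525,000), for a total of £625,000. The remaining £1,050,000 passes to the descendants.
The descendants' portion (£1,050,000) is divided at the children's generation into 3 shares of £350,000. Aoife takes £350,000. The 2 shares of the deceased (Nikolai and Farrukh) are combined into a pool of £700,000.
That pool (£700,000) is divided at the grandchildren's generation equally among Qadir, Petra, Mateus, Jessamy, and Zane: £140,000 each.

Jessamy receives £140,000.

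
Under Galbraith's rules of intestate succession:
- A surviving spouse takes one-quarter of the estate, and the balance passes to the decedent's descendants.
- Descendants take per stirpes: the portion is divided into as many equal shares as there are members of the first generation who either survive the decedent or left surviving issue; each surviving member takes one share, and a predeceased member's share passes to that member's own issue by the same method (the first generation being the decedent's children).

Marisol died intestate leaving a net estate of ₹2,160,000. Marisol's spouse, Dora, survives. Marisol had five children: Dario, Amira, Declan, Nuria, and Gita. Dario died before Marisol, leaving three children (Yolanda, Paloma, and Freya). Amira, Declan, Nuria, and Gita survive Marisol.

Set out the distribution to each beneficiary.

Dora: ₹540,000; Yolanda: ₹108,000; Paloma: ₹108,000; Freya: ₹108,000; Amira: ₹324,000; Declan: ₹324,000; Nuria: ₹324,000; Gita: ₹324,000

Dora takes one-quarter of ₹2,160,000 = ₹540,000. The remaining ₹1,620,000 passes to the descendants.
The descendants' portion (₹1,620,000) is divided into 5 shares of ₹324,000: Amira, Declan, Nuria, and Gita each take ₹324,000; Dario's ₹324,000 share passes to Dario's issue.
Dario's share (₹324,000) is divided into 3 shares of ₹108,000: Yolanda, Paloma, and Freya each take ₹108,000.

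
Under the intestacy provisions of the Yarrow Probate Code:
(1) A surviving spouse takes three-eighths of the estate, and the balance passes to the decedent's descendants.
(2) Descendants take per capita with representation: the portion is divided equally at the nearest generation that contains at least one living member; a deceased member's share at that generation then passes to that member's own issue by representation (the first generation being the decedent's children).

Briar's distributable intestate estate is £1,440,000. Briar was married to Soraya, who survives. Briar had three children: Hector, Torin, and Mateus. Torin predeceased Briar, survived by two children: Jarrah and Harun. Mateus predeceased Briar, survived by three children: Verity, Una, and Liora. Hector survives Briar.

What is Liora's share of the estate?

Liora receives £100,000.

Soraya takes three-eighths of £1,440,000 = £540,000. The remaining £900,000 passes to the descendants.
The descendants' portion (£900,000) is divided into 3 shares of £300,000: Hector takes £300,000; Torin's £300,000 share passes to Torin's issue; Mateus's £300,000 share passes to Mateus's issue.
Torin's share (£300,000) is divided into 2 shares of £150,000: Jarrah and Harun each take £150,000.
Mateus's share (£300,000) is divided into 3 shares of £100,000: Verity, Una, and Liora each take £100,000.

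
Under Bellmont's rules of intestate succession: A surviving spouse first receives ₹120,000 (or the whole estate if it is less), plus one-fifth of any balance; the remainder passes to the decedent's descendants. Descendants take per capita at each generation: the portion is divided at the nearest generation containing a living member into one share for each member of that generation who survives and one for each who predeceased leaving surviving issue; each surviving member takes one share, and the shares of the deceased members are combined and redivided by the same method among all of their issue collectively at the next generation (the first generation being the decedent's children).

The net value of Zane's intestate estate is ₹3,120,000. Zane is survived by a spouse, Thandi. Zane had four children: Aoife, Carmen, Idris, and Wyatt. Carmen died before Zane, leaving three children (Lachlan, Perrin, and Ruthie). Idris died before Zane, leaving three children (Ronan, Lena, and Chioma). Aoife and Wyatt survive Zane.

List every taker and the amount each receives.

Thandi: ₹720,000; Aoife: ₹600,000; Lachlan: ₹200,000; Perrin: ₹200,000; Ruthie: ₹200,000; Ronan: ₹200,000; Lena: ₹200,000; Chioma: ₹200,000; Wyatt: ₹600,000

Thandi first takes ₹120,000, leaving a balance of ₹3,000,000. Thandi then takes one-fifth of the balance (₹600,000), for a total of ₹720,000. The remaining ₹2,400,000 passes to the descendants.
The descendants' portion (₹2,400,000) is divided at the children's generation into 4 shares of ₹600,000. Aoife and Wyatt each take ₹600,000. The 2 shares of the deceased (Carmen and Idris) are combined into a pool of ₹1,200,000.
That pool (₹1,200,000) is divided at the grandchildren's generation equally among Lachlan, Perrin, Ruthie, Ronan, Lena, and Chioma: ₹200,000 each.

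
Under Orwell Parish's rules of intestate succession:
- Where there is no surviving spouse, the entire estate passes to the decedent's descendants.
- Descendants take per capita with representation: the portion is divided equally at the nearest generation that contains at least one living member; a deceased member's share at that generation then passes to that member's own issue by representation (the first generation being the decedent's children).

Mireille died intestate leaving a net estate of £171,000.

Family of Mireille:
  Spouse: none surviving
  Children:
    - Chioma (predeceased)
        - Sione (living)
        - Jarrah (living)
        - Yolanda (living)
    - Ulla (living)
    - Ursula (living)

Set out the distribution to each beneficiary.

The entire £171,000 passes to the descendants.
That amount (£171,000) is divided into 3 shares of £57,000: Ulla and Ursula each take £57,000; Chioma's £57,000 share passes to Chioma's issue.
Chioma's share (£57,000) is divided into 3 shares of £19,000: Sione, Jarrah, and Yolanda each take £19,000.

Sione: £19,000; Jarrah: £19,000; Yolanda: £19,000; Ulla: £57,000; Ursula: £57,000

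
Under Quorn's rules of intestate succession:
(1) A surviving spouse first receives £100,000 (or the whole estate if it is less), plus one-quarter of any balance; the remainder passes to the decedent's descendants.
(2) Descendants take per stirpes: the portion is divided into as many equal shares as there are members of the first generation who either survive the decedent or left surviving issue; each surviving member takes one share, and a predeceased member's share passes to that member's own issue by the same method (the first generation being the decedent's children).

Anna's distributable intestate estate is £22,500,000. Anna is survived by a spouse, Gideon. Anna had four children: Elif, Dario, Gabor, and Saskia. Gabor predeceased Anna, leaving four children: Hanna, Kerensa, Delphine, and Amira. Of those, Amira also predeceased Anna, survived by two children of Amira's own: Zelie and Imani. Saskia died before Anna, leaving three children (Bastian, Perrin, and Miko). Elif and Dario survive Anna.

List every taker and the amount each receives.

Gideon: £5,700,000; Elif: £4,200,000; Dario: £4,200,000; Hanna: £1,050,000; Kerensa: £1,050,000; Delphine: £1,050,000; Zelie: £525,000; Imani: £525,000; Bastian: £1,400,000; Perrin: £1,400,000; Miko: £1,400,000

Gideon first takes £100,000, leaving a balance of £22,400,000. Gideon then takes one-quarter of the balance (£5,600,000), for a total of £5,700,000. The remaining £16,800,000 passes to the descendants.
The descendants' portion (£16,800,000) is divided into 4 shares of £4,200,000: Elif and Dario each take £4,200,000; Gabor's £4,200,000 share passes to Gabor's issue; Saskia's £4,200,000 share passes to Saskia's issue.
Gabor's share (£4,200,000) is divided into 4 shares of £1,050,000: Hanna, Kerensa, and Delphine each take £1,050,000; Amira's £1,050,000 share passes to Amira's issue.
Amira's share (£1,050,000) is divided into 2 shares of £525,000: Zelie and Imani each take £525,000.
Saskia's share (£4,200,000) is divided into 3 shares of £1,400,000: Bastian, Perrin, and Miko each take £1,400,000.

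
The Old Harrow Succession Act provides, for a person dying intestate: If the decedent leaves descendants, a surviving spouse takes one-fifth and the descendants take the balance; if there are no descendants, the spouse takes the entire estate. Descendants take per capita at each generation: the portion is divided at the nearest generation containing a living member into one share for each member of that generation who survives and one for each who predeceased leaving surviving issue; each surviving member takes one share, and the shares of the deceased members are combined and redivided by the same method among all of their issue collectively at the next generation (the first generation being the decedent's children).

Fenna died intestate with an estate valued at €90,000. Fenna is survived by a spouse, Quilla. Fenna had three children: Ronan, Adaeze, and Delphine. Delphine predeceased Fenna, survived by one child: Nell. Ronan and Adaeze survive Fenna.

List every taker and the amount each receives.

Quilla takes one-fifth of €90,000 = €18,000. The remaining €72,000 passes to the descendants.
The descendants' portion (€72,000) is divided at the children's generation into 3 shares of €24,000. Ronan and Adaeze each take €24,000. The remaining share for the deceased Delphine (€24,000) is carried to the next generation.
That pool (€24,000) passes entirely to Nell, the sole taker at the grandchildren's generation.

Quilla: €18,000; Ronan: €24,000; Adaeze: €24,000; Nell: €24,000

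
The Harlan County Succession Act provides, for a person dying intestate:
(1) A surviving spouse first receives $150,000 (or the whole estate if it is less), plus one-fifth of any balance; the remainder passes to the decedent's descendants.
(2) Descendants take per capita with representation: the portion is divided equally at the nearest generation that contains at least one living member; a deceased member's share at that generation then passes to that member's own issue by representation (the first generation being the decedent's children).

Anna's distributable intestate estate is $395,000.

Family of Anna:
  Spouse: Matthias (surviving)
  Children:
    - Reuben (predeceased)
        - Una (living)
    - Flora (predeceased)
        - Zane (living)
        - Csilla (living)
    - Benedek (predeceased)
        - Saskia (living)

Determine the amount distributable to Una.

Una receives $49,000.

Matthias first takes $150,000, leaving a balance of $245,000. Matthias then takes one-fifth of the balance ($49,000), for a total of $199,000. The remaining $196,000 passes to the descendants.
No child survives, so the initial division is made at the grandchildren's generation.
The descendants' portion ($196,000) is divided into 4 shares of $49,000: Una, Zane, Csilla, and Saskia each take $49,000.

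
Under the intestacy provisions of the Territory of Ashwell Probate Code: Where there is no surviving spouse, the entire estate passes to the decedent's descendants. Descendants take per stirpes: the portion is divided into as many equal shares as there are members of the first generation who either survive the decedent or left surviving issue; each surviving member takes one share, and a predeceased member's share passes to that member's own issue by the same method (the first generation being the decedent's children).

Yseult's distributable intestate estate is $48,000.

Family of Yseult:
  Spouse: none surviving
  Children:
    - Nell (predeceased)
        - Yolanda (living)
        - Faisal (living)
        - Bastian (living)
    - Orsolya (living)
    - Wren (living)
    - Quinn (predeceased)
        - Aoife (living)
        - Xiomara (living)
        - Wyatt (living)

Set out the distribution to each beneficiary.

The entire $48,000 passes to the descendants.
That amount ($48,000) is divided into 4 shares of $12,000: Orsolya and Wren each take $12,000; Nell's $12,000 share passes to Nell's issue; Quinn's $12,000 share passes to Quinn's issue.
Nell's share ($12,000) is divided into 3 shares of $4,000: Yolanda, Faisal, and Bastian each take $4,000.
Quinn's share ($12,000) is divided into 3 shares of $4,000: Aoife, Xiomara, and Wyatt each take $4,000.

Yolanda: $4,000; Faisal: $4,000; Bastian: $4,000; Orsolya: $12,000; Wren: $12,000; Aoife: $4,000; Xiomara: $4,000; Wyatt: $4,000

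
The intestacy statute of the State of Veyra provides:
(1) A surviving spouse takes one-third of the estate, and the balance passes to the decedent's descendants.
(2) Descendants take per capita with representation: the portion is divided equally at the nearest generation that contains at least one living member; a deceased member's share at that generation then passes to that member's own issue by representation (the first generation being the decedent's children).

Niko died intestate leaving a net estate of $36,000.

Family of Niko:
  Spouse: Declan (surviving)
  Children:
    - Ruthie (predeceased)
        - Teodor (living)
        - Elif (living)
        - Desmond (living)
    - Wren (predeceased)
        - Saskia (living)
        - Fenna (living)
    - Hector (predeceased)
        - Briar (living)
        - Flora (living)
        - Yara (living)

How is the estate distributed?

Declan takes one-third of $36,000 = $12,000. The remaining $24,000 passes to the descendants.
No child survives, so the initial division is made at the grandchildren's generation.
The descendants' portion ($24,000) is divided into 8 shares of $3,000: Teodor, Elif, Desmond, Saskia, Fenna, Briar, Flora, and Yara each take $3,000.

Declan: $12,000; Teodor: $3,000; Elif: $3,000; Desmond: $3,000; Saskia: $3,000; Fenna: $3,000; Briar: $3,000; Flora: $3,000; Yara: $3,000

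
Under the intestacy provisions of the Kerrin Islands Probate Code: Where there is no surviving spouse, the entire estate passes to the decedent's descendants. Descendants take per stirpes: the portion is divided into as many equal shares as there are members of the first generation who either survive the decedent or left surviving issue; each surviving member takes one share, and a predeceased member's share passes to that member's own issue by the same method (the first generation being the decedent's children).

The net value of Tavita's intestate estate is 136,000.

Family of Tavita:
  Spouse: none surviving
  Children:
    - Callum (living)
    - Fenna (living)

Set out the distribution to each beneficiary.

Callum: 68,000; Fenna: 68,000

The entire 136,000 passes to the descendants.
That amount (136,000) is divided into 2 shares of 68,000: Callum and Fenna each take 68,000.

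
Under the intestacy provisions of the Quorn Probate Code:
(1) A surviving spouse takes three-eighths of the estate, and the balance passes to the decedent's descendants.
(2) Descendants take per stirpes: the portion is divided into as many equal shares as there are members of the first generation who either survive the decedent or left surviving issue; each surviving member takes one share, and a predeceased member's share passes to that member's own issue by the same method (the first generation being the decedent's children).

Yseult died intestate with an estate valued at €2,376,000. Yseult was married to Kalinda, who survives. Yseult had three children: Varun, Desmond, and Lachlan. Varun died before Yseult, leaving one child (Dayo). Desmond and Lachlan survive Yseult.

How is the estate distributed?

Kalinda takes three-eighths of €2,376,000 = €891,000. The remaining €1,485,000 passes to the descendants.
The descendants' portion (€1,485,000) is divided into 3 shares of €495,000: Desmond and Lachlan each take €495,000; Varun's €495,000 share passes to Varun's issue.
Varun's share (€495,000) passes entirely to Dayo.

Kalinda: €891,000; Dayo: €495,000; Desmond: €495,000; Lachlan: €495,000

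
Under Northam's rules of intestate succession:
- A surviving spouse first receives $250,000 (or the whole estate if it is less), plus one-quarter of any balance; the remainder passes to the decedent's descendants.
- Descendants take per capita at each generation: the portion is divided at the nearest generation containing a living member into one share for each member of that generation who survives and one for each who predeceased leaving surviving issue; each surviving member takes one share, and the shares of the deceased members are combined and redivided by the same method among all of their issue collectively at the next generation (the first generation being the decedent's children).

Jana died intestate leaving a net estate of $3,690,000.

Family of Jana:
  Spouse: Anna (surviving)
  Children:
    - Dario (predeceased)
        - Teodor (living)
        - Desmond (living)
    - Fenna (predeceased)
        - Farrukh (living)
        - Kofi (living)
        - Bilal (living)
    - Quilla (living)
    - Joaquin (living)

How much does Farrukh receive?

Farrukh receives $258,000.

Anna first takes $250,000, leaving a balance of $3,440,000. Anna then takes one-quarter of the balance ($860,000), for a total of $1,110,000. The remaining $2,580,000 passes to the descendants.
The descendants' portion ($2,580,000) is divided at the children's generation into 4 shares of $645,000. Quilla and Joaquin each take $645,000. The 2 shares of the deceased (Dario and Fenna) are combined into a pool of $1,290,000.
That pool ($1,290,000) is divided at the grandchildren's generation equally among Teodor, Desmond, Farrukh, Kofi, and Bilal: $258,000 each.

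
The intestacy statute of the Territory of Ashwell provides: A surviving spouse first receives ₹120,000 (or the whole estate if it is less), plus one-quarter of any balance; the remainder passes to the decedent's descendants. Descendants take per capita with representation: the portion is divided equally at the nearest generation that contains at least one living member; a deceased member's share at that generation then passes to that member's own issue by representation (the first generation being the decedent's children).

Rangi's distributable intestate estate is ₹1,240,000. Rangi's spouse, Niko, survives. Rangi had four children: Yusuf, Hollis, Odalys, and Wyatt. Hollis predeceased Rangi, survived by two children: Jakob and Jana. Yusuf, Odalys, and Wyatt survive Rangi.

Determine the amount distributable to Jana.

Niko first takes ₹120,000, leaving a balance of ₹1,120,000. Niko then takes one-quarter of the balance (₹280,000), for a total of ₹400,000. The remaining ₹840,000 passes to the descendants.
The descendants' portion (₹840,000) is divided into 4 shares of ₹210,000: Yusuf, Odalys, and Wyatt each take ₹210,000; Hollis's ₹210,000 share passes to Hollis's issue.
Hollis's share (₹210,000) is divided into 2 shares of ₹105,000: Jakob and Jana each take ₹105,000.

Jana receives ₹105,000.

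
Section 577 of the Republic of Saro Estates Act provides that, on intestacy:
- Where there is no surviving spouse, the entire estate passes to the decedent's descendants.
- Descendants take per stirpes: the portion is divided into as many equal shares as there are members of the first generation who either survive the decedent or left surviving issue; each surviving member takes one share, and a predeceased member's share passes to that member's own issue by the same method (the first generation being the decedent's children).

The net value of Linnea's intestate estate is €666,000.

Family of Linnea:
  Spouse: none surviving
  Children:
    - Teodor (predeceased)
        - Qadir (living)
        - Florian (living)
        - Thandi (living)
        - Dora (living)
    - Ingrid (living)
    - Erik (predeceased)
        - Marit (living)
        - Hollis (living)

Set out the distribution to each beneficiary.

The entire €666,000 passes to the descendants.
That amount (€666,000) is divided into 3 shares of €222,000: Ingrid takes €222,000; Teodor's €222,000 share passes to Teodor's issue; Erik's €222,000 share passes to Erik's issue.
Teodor's share (€222,000) is divided into 4 shares of €55,500: Qadir, Florian, Thandi, and Dora each take €55,500.
Erik's share (€222,000) is divided into 2 shares of €111,000: Marit and Hollis each take €111,000.

Qadir: €55,500; Florian: €55,500; Thandi: €55,500; Dora: €55,500; Ingrid: €222,000; Marit: €111,000; Hollis: €111,000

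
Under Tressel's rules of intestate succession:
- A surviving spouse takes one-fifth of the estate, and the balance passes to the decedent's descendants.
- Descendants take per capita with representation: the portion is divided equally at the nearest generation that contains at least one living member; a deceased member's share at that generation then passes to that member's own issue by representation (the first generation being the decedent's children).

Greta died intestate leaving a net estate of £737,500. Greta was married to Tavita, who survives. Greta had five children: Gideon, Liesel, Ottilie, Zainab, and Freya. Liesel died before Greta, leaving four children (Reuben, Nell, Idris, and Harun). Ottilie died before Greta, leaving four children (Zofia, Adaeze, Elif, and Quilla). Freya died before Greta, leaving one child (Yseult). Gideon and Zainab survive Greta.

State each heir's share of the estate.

Tavita takes one-fifth of £737,500 = £147,500. The remaining £590,000 passes to the descendants.
The descendants' portion (£590,000) is divided into 5 shares of £118,000: Gideon and Zainab each take £118,000; Liesel's £118,000 share passes to Liesel's issue; Ottilie's £118,000 share passes to Ottilie's issue; Freya's £118,000 share passes to Freya's issue.
Liesel's share (£118,000) is divided into 4 shares of £29,500: Reuben, Nell, Idris, and Harun each take £29,500.
Ottilie's share (£118,000) is divided into 4 shares of £29,500: Zofia, Adaeze, Elif, and Quilla each take £29,500.
Freya's share (£118,000) passes entirely to Yseult.

Tavita: £147,500; Gideon: £118,000; Reuben: £29,500; Nell: £29,500; Idris: £29,500; Harun: £29,500; Zofia: £29,500; Adaeze: £29,500; Elif: £29,500; Quilla: £29,500; Zainab: £118,000; Yseult: £118,000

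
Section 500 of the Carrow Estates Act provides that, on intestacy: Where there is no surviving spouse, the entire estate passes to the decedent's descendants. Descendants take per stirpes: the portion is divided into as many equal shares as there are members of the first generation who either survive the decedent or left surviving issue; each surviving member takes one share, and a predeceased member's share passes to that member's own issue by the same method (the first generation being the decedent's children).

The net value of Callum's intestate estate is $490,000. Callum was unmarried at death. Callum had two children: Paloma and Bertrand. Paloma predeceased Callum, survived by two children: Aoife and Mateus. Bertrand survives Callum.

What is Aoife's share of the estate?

Aoife receives $122,500.

The entire $490,000 passes to the descendants.
That amount ($490,000) is divided into 2 shares of $245,000: Bertrand takes $245,000; Paloma's $245,000 share passes to Paloma's issue.
Paloma's share ($245,000) is divided into 2 shares of $122,500: Aoife and Mateus each take $122,500.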